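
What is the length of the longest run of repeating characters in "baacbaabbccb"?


Input: "baacbaabbccb"
Scanning for longest run:
  Position 1 ('a'): new char, reset run to 1
  Position 2 ('a'): continues run of 'a', length=2
  Position 3 ('c'): new char, reset run to 1
  Position 4 ('b'): new char, reset run to 1
  Position 5 ('a'): new char, reset run to 1
  Position 6 ('a'): continues run of 'a', length=2
  Position 7 ('b'): new char, reset run to 1
  Position 8 ('b'): continues run of 'b', length=2
  Position 9 ('c'): new char, reset run to 1
  Position 10 ('c'): continues run of 'c', length=2
  Position 11 ('b'): new char, reset run to 1
Longest run: 'a' with length 2

2


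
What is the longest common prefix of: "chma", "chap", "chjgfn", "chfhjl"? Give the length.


Words: chma, chap, chjgfn, chfhjl
  Position 0: all 'c' => match
  Position 1: all 'h' => match
  Position 2: ('m', 'a', 'j', 'f') => mismatch, stop
LCP = "ch" (length 2)

2


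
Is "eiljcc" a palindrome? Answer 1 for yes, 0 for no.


Input: eiljcc
Reversed: ccjlie
  Compare pos 0 ('e') with pos 5 ('c'): MISMATCH
  Compare pos 1 ('i') with pos 4 ('c'): MISMATCH
  Compare pos 2 ('l') with pos 3 ('j'): MISMATCH
Result: not a palindrome

0


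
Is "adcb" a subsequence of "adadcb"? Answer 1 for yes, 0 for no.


Check if "adcb" is a subsequence of "adadcb"
Greedy scan:
  Position 0 ('a'): matches sub[0] = 'a'
  Position 1 ('d'): matches sub[1] = 'd'
  Position 2 ('a'): no match needed
  Position 3 ('d'): no match needed
  Position 4 ('c'): matches sub[2] = 'c'
  Position 5 ('b'): matches sub[3] = 'b'
All 4 characters matched => is a subsequence

1


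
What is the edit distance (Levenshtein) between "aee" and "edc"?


Computing edit distance: "aee" -> "edc"
DP table:
           e    d    c
      0    1    2    3
  a   1    1    2    3
  e   2    1    2    3
  e   3    2    2    3
Edit distance = dp[3][3] = 3

3


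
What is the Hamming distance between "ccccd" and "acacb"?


Comparing "ccccd" and "acacb" position by position:
  Position 0: 'c' vs 'a' => differ
  Position 1: 'c' vs 'c' => same
  Position 2: 'c' vs 'a' => differ
  Position 3: 'c' vs 'c' => same
  Position 4: 'd' vs 'b' => differ
Total differences (Hamming distance): 3

3


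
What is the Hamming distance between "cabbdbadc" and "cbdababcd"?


Comparing "cabbdbadc" and "cbdababcd" position by position:
  Position 0: 'c' vs 'c' => same
  Position 1: 'a' vs 'b' => differ
  Position 2: 'b' vs 'd' => differ
  Position 3: 'b' vs 'a' => differ
  Position 4: 'd' vs 'b' => differ
  Position 5: 'b' vs 'a' => differ
  Position 6: 'a' vs 'b' => differ
  Position 7: 'd' vs 'c' => differ
  Position 8: 'c' vs 'd' => differ
Total differences (Hamming distance): 8

8


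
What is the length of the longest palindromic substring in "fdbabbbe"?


Input: "fdbabbbe"
Checking substrings for palindromes:
  [2:5] "bab" (len 3) => palindrome
  [4:7] "bbb" (len 3) => palindrome
  [4:6] "bb" (len 2) => palindrome
  [5:7] "bb" (len 2) => palindrome
Longest palindromic substring: "bab" with length 3

3


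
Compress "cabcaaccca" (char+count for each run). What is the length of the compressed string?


Input: cabcaaccca
Runs:
  'c' x 1 => "c1"
  'a' x 1 => "a1"
  'b' x 1 => "b1"
  'c' x 1 => "c1"
  'a' x 2 => "a2"
  'c' x 3 => "c3"
  'a' x 1 => "a1"
Compressed: "c1a1b1c1a2c3a1"
Compressed length: 14

14


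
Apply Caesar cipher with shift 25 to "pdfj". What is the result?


Caesar cipher: shift "pdfj" by 25
  'p' (pos 15) + 25 = pos 14 = 'o'
  'd' (pos 3) + 25 = pos 2 = 'c'
  'f' (pos 5) + 25 = pos 4 = 'e'
  'j' (pos 9) + 25 = pos 8 = 'i'
Result: ocei

ocei


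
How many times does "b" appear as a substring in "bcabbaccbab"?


Searching for "b" in "bcabbaccbab"
Scanning each position:
  Position 0: "b" => MATCH
  Position 1: "c" => no
  Position 2: "a" => no
  Position 3: "b" => MATCH
  Position 4: "b" => MATCH
  Position 5: "a" => no
  Position 6: "c" => no
  Position 7: "c" => no
  Position 8: "b" => MATCH
  Position 9: "a" => no
  Position 10: "b" => MATCH
Total occurrences: 5

5


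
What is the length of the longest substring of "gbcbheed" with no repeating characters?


Input: "gbcbheed"
Sliding window (track last position of each char):
  Position 0 ('g'): window [0,0] length 1 -- new best
  Position 1 ('b'): window [0,1] length 2 -- new best
  Position 2 ('c'): window [0,2] length 3 -- new best
  Position 3 ('b'): repeat (last at 1), move window start to 2
  Position 3 ('b'): window [2,3] length 2
  Position 4 ('h'): window [2,4] length 3
  Position 5 ('e'): window [2,5] length 4 -- new best
  Position 6 ('e'): repeat (last at 5), move window start to 6
  Position 6 ('e'): window [6,6] length 1
  Position 7 ('d'): window [6,7] length 2
Longest substring with no repeats: "cbhe" with length 4

4


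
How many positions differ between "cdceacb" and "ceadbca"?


Comparing "cdceacb" and "ceadbca" position by position:
  Position 0: 'c' vs 'c' => same
  Position 1: 'd' vs 'e' => DIFFER
  Position 2: 'c' vs 'a' => DIFFER
  Position 3: 'e' vs 'd' => DIFFER
  Position 4: 'a' vs 'b' => DIFFER
  Position 5: 'c' vs 'c' => same
  Position 6: 'b' vs 'a' => DIFFER
Positions that differ: 5

5


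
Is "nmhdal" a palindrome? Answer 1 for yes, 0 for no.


Input: nmhdal
Reversed: ladhmn
  Compare pos 0 ('n') with pos 5 ('l'): MISMATCH
  Compare pos 1 ('m') with pos 4 ('a'): MISMATCH
  Compare pos 2 ('h') with pos 3 ('d'): MISMATCH
Result: not a palindrome

0


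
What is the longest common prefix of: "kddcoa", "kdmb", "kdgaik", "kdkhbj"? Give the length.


Words: kddcoa, kdmb, kdgaik, kdkhbj
  Position 0: all 'k' => match
  Position 1: all 'd' => match
  Position 2: ('d', 'm', 'g', 'k') => mismatch, stop
LCP = "kd" (length 2)

2


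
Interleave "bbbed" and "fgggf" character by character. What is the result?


Interleaving "bbbed" and "fgggf":
  Position 0: 'b' from first, 'f' from second => "bf"
  Position 1: 'b' from first, 'g' from second => "bg"
  Position 2: 'b' from first, 'g' from second => "bg"
  Position 3: 'e' from first, 'g' from second => "eg"
  Position 4: 'd' from first, 'f' from second => "df"
Result: bfbgbgegdf

bfbgbgegdf


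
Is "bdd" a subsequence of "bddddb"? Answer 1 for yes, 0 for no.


Check if "bdd" is a subsequence of "bddddb"
Greedy scan:
  Position 0 ('b'): matches sub[0] = 'b'
  Position 1 ('d'): matches sub[1] = 'd'
  Position 2 ('d'): matches sub[2] = 'd'
  Position 3 ('d'): no match needed
  Position 4 ('d'): no match needed
  Position 5 ('b'): no match needed
All 3 characters matched => is a subsequence

1


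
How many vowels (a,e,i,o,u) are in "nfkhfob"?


Input: nfkhfob
Checking each character:
  'n' at position 0: consonant
  'f' at position 1: consonant
  'k' at position 2: consonant
  'h' at position 3: consonant
  'f' at position 4: consonant
  'o' at position 5: vowel (running total: 1)
  'b' at position 6: consonant
Total vowels: 1

1


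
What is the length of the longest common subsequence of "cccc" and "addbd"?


LCS of "cccc" and "addbd"
DP table:
           a    d    d    b    d
      0    0    0    0    0    0
  c   0    0    0    0    0    0
  c   0    0    0    0    0    0
  c   0    0    0    0    0    0
  c   0    0    0    0    0    0
LCS length = dp[4][5] = 0

0


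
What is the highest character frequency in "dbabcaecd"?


Input: dbabcaecd
Character counts:
  'a': 2
  'b': 2
  'c': 2
  'd': 2
  'e': 1
Maximum frequency: 2

2


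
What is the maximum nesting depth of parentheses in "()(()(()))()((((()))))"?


Input: "()(()(()))()((((()))))"
Tracking depth:
  Position 0 '(': depth becomes 1
  Position 1 ')': depth becomes 0
  Position 2 '(': depth becomes 1
  Position 3 '(': depth becomes 2
  Position 4 ')': depth becomes 1
  Position 5 '(': depth becomes 2
  Position 6 '(': depth becomes 3
  Position 7 ')': depth becomes 2
  Position 8 ')': depth becomes 1
  Position 9 ')': depth becomes 0
  Position 10 '(': depth becomes 1
  Position 11 ')': depth becomes 0
  Position 12 '(': depth becomes 1
  Position 13 '(': depth becomes 2
  Position 14 '(': depth becomes 3
  Position 15 '(': depth becomes 4
  Position 16 '(': depth becomes 5
  Position 17 ')': depth becomes 4
  Position 18 ')': depth becomes 3
  Position 19 ')': depth becomes 2
  Position 20 ')': depth becomes 1
  Position 21 ')': depth becomes 0
Maximum depth reached: 5

5


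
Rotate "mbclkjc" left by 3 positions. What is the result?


Input: "mbclkjc", rotate left by 3
First 3 characters: "mbc"
Remaining characters: "lkjc"
Concatenate remaining + first: "lkjc" + "mbc" = "lkjcmbc"

lkjcmbc


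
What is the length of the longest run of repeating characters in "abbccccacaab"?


Input: "abbccccacaab"
Scanning for longest run:
  Position 1 ('b'): new char, reset run to 1
  Position 2 ('b'): continues run of 'b', length=2
  Position 3 ('c'): new char, reset run to 1
  Position 4 ('c'): continues run of 'c', length=2
  Position 5 ('c'): continues run of 'c', length=3
  Position 6 ('c'): continues run of 'c', length=4
  Position 7 ('a'): new char, reset run to 1
  Position 8 ('c'): new char, reset run to 1
  Position 9 ('a'): new char, reset run to 1
  Position 10 ('a'): continues run of 'a', length=2
  Position 11 ('b'): new char, reset run to 1
Longest run: 'c' with length 4

4


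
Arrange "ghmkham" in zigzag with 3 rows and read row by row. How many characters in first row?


Zigzag "ghmkham" into 3 rows:
Placing characters:
  'g' => row 0
  'h' => row 1
  'm' => row 2
  'k' => row 1
  'h' => row 0
  'a' => row 1
  'm' => row 2
Rows:
  Row 0: "gh"
  Row 1: "hka"
  Row 2: "mm"
First row length: 2

2


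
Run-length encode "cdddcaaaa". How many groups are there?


Input: cdddcaaaa
Scanning for consecutive runs:
  Group 1: 'c' x 1 (positions 0-0)
  Group 2: 'd' x 3 (positions 1-3)
  Group 3: 'c' x 1 (positions 4-4)
  Group 4: 'a' x 4 (positions 5-8)
Total groups: 4

4


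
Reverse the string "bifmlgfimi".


Input: bifmlgfimi
Reading characters right to left:
  Position 9: 'i'
  Position 8: 'm'
  Position 7: 'i'
  Position 6: 'f'
  Position 5: 'g'
  Position 4: 'l'
  Position 3: 'm'
  Position 2: 'f'
  Position 1: 'i'
  Position 0: 'b'
Reversed: imifglmfib

imifglmfib


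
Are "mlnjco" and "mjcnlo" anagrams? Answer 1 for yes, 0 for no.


Strings: "mlnjco", "mjcnlo"
Sorted first:  cjlmno
Sorted second: cjlmno
Sorted forms match => anagrams

1


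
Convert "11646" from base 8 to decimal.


Input: "11646" in base 8
Positional expansion:
  Digit '1' (value 1) x 8^4 = 4096
  Digit '1' (value 1) x 8^3 = 512
  Digit '6' (value 6) x 8^2 = 384
  Digit '4' (value 4) x 8^1 = 32
  Digit '6' (value 6) x 8^0 = 6
Sum = 5030

5030


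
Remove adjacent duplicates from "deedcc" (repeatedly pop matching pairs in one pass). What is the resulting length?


Input: deedcc
Stack-based adjacent duplicate removal:
  Read 'd': push. Stack: d
  Read 'e': push. Stack: de
  Read 'e': matches stack top 'e' => pop. Stack: d
  Read 'd': matches stack top 'd' => pop. Stack: (empty)
  Read 'c': push. Stack: c
  Read 'c': matches stack top 'c' => pop. Stack: (empty)
Final stack: "" (length 0)

0


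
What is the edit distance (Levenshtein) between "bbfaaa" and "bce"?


Computing edit distance: "bbfaaa" -> "bce"
DP table:
           b    c    e
      0    1    2    3
  b   1    0    1    2
  b   2    1    1    2
  f   3    2    2    2
  a   4    3    3    3
  a   5    4    4    4
  a   6    5    5    5
Edit distance = dp[6][3] = 5

5


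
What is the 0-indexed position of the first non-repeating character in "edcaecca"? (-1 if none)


Input: edcaecca
Character frequencies:
  'a': 2
  'c': 3
  'd': 1
  'e': 2
Scanning left to right for freq == 1:
  Position 0 ('e'): freq=2, skip
  Position 1 ('d'): unique! => answer = 1

1


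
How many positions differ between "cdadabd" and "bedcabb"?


Comparing "cdadabd" and "bedcabb" position by position:
  Position 0: 'c' vs 'b' => DIFFER
  Position 1: 'd' vs 'e' => DIFFER
  Position 2: 'a' vs 'd' => DIFFER
  Position 3: 'd' vs 'c' => DIFFER
  Position 4: 'a' vs 'a' => same
  Position 5: 'b' vs 'b' => same
  Position 6: 'd' vs 'b' => DIFFER
Positions that differ: 5

5


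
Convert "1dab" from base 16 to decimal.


Input: "1dab" in base 16
Positional expansion:
  Digit '1' (value 1) x 16^3 = 4096
  Digit 'd' (value 13) x 16^2 = 3328
  Digit 'a' (value 10) x 16^1 = 160
  Digit 'b' (value 11) x 16^0 = 11
Sum = 7595

7595


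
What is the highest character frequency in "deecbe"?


Input: deecbe
Character counts:
  'b': 1
  'c': 1
  'd': 1
  'e': 3
Maximum frequency: 3

3


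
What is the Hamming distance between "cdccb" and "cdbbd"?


Comparing "cdccb" and "cdbbd" position by position:
  Position 0: 'c' vs 'c' => same
  Position 1: 'd' vs 'd' => same
  Position 2: 'c' vs 'b' => differ
  Position 3: 'c' vs 'b' => differ
  Position 4: 'b' vs 'd' => differ
Total differences (Hamming distance): 3

3


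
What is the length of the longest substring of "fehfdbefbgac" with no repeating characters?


Input: "fehfdbefbgac"
Sliding window (track last position of each char):
  Position 0 ('f'): window [0,0] length 1 -- new best
  Position 1 ('e'): window [0,1] length 2 -- new best
  Position 2 ('h'): window [0,2] length 3 -- new best
  Position 3 ('f'): repeat (last at 0), move window start to 1
  Position 3 ('f'): window [1,3] length 3
  Position 4 ('d'): window [1,4] length 4 -- new best
  Position 5 ('b'): window [1,5] length 5 -- new best
  Position 6 ('e'): repeat (last at 1), move window start to 2
  Position 6 ('e'): window [2,6] length 5
  Position 7 ('f'): repeat (last at 3), move window start to 4
  Position 7 ('f'): window [4,7] length 4
  Position 8 ('b'): repeat (last at 5), move window start to 6
  Position 8 ('b'): window [6,8] length 3
  Position 9 ('g'): window [6,9] length 4
  Position 10 ('a'): window [6,10] length 5
  Position 11 ('c'): window [6,11] length 6 -- new best
Longest substring with no repeats: "efbgac" with length 6

6


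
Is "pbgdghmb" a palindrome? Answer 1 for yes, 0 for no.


Input: pbgdghmb
Reversed: bmhgdgbp
  Compare pos 0 ('p') with pos 7 ('b'): MISMATCH
  Compare pos 1 ('b') with pos 6 ('m'): MISMATCH
  Compare pos 2 ('g') with pos 5 ('h'): MISMATCH
  Compare pos 3 ('d') with pos 4 ('g'): MISMATCH
Result: not a palindrome

0


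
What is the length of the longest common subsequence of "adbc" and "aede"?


LCS of "adbc" and "aede"
DP table:
           a    e    d    e
      0    0    0    0    0
  a   0    1    1    1    1
  d   0    1    1    2    2
  b   0    1    1    2    2
  c   0    1    1    2    2
LCS length = dp[4][4] = 2

2


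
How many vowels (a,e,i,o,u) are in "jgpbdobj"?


Input: jgpbdobj
Checking each character:
  'j' at position 0: consonant
  'g' at position 1: consonant
  'p' at position 2: consonant
  'b' at position 3: consonant
  'd' at position 4: consonant
  'o' at position 5: vowel (running total: 1)
  'b' at position 6: consonant
  'j' at position 7: consonant
Total vowels: 1

1


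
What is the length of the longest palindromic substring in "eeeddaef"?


Input: "eeeddaef"
Checking substrings for palindromes:
  [0:3] "eee" (len 3) => palindrome
  [0:2] "ee" (len 2) => palindrome
  [1:3] "ee" (len 2) => palindrome
  [3:5] "dd" (len 2) => palindrome
Longest palindromic substring: "eee" with length 3

3


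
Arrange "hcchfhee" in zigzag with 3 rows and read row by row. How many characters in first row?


Zigzag "hcchfhee" into 3 rows:
Placing characters:
  'h' => row 0
  'c' => row 1
  'c' => row 2
  'h' => row 1
  'f' => row 0
  'h' => row 1
  'e' => row 2
  'e' => row 1
Rows:
  Row 0: "hf"
  Row 1: "chhe"
  Row 2: "ce"
First row length: 2

2


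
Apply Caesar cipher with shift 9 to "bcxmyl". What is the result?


Caesar cipher: shift "bcxmyl" by 9
  'b' (pos 1) + 9 = pos 10 = 'k'
  'c' (pos 2) + 9 = pos 11 = 'l'
  'x' (pos 23) + 9 = pos 6 = 'g'
  'm' (pos 12) + 9 = pos 21 = 'v'
  'y' (pos 24) + 9 = pos 7 = 'h'
  'l' (pos 11) + 9 = pos 20 = 'u'
Result: klgvhu

klgvhu


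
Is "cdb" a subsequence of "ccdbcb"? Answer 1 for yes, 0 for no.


Check if "cdb" is a subsequence of "ccdbcb"
Greedy scan:
  Position 0 ('c'): matches sub[0] = 'c'
  Position 1 ('c'): no match needed
  Position 2 ('d'): matches sub[1] = 'd'
  Position 3 ('b'): matches sub[2] = 'b'
  Position 4 ('c'): no match needed
  Position 5 ('b'): no match needed
All 3 characters matched => is a subsequence

1


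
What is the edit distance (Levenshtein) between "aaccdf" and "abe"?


Computing edit distance: "aaccdf" -> "abe"
DP table:
           a    b    e
      0    1    2    3
  a   1    0    1    2
  a   2    1    1    2
  c   3    2    2    2
  c   4    3    3    3
  d   5    4    4    4
  f   6    5    5    5
Edit distance = dp[6][3] = 5

5


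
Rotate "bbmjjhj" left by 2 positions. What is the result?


Input: "bbmjjhj", rotate left by 2
First 2 characters: "bb"
Remaining characters: "mjjhj"
Concatenate remaining + first: "mjjhj" + "bb" = "mjjhjbb"

mjjhjbb


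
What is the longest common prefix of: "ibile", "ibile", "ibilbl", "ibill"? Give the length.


Words: ibile, ibile, ibilbl, ibill
  Position 0: all 'i' => match
  Position 1: all 'b' => match
  Position 2: all 'i' => match
  Position 3: all 'l' => match
  Position 4: ('e', 'e', 'b', 'l') => mismatch, stop
LCP = "ibil" (length 4)

4


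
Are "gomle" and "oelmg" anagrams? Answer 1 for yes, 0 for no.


Strings: "gomle", "oelmg"
Sorted first:  eglmo
Sorted second: eglmo
Sorted forms match => anagrams

1


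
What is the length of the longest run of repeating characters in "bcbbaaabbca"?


Input: "bcbbaaabbca"
Scanning for longest run:
  Position 1 ('c'): new char, reset run to 1
  Position 2 ('b'): new char, reset run to 1
  Position 3 ('b'): continues run of 'b', length=2
  Position 4 ('a'): new char, reset run to 1
  Position 5 ('a'): continues run of 'a', length=2
  Position 6 ('a'): continues run of 'a', length=3
  Position 7 ('b'): new char, reset run to 1
  Position 8 ('b'): continues run of 'b', length=2
  Position 9 ('c'): new char, reset run to 1
  Position 10 ('a'): new char, reset run to 1
Longest run: 'a' with length 3

3


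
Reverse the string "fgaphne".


Input: fgaphne
Reading characters right to left:
  Position 6: 'e'
  Position 5: 'n'
  Position 4: 'h'
  Position 3: 'p'
  Position 2: 'a'
  Position 1: 'g'
  Position 0: 'f'
Reversed: enhpagf

enhpagf


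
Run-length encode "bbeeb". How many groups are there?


Input: bbeeb
Scanning for consecutive runs:
  Group 1: 'b' x 2 (positions 0-1)
  Group 2: 'e' x 2 (positions 2-3)
  Group 3: 'b' x 1 (positions 4-4)
Total groups: 3

3


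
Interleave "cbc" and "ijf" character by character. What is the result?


Interleaving "cbc" and "ijf":
  Position 0: 'c' from first, 'i' from second => "ci"
  Position 1: 'b' from first, 'j' from second => "bj"
  Position 2: 'c' from first, 'f' from second => "cf"
Result: cibjcf

cibjcf


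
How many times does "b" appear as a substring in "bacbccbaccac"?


Searching for "b" in "bacbccbaccac"
Scanning each position:
  Position 0: "b" => MATCH
  Position 1: "a" => no
  Position 2: "c" => no
  Position 3: "b" => MATCH
  Position 4: "c" => no
  Position 5: "c" => no
  Position 6: "b" => MATCH
  Position 7: "a" => no
  Position 8: "c" => no
  Position 9: "c" => no
  Position 10: "a" => no
  Position 11: "c" => no
Total occurrences: 3

3


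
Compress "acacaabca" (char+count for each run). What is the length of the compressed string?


Input: acacaabca
Runs:
  'a' x 1 => "a1"
  'c' x 1 => "c1"
  'a' x 1 => "a1"
  'c' x 1 => "c1"
  'a' x 2 => "a2"
  'b' x 1 => "b1"
  'c' x 1 => "c1"
  'a' x 1 => "a1"
Compressed: "a1c1a1c1a2b1c1a1"
Compressed length: 16

16


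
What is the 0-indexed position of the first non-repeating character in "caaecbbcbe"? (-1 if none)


Input: caaecbbcbe
Character frequencies:
  'a': 2
  'b': 3
  'c': 3
  'e': 2
Scanning left to right for freq == 1:
  Position 0 ('c'): freq=3, skip
  Position 1 ('a'): freq=2, skip
  Position 2 ('a'): freq=2, skip
  Position 3 ('e'): freq=2, skip
  Position 4 ('c'): freq=3, skip
  Position 5 ('b'): freq=3, skip
  Position 6 ('b'): freq=3, skip
  Position 7 ('c'): freq=3, skip
  Position 8 ('b'): freq=3, skip
  Position 9 ('e'): freq=2, skip
  No unique character found => answer = -1

-1


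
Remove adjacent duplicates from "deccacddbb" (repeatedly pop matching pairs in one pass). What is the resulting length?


Input: deccacddbb
Stack-based adjacent duplicate removal:
  Read 'd': push. Stack: d
  Read 'e': push. Stack: de
  Read 'c': push. Stack: dec
  Read 'c': matches stack top 'c' => pop. Stack: de
  Read 'a': push. Stack: dea
  Read 'c': push. Stack: deac
  Read 'd': push. Stack: deacd
  Read 'd': matches stack top 'd' => pop. Stack: deac
  Read 'b': push. Stack: deacb
  Read 'b': matches stack top 'b' => pop. Stack: deac
Final stack: "deac" (length 4)

4


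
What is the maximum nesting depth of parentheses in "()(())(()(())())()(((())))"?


Input: "()(())(()(())())()(((())))"
Tracking depth:
  Position 0 '(': depth becomes 1
  Position 1 ')': depth becomes 0
  Position 2 '(': depth becomes 1
  Position 3 '(': depth becomes 2
  Position 4 ')': depth becomes 1
  Position 5 ')': depth becomes 0
  Position 6 '(': depth becomes 1
  Position 7 '(': depth becomes 2
  Position 8 ')': depth becomes 1
  Position 9 '(': depth becomes 2
  Position 10 '(': depth becomes 3
  Position 11 ')': depth becomes 2
  Position 12 ')': depth becomes 1
  Position 13 '(': depth becomes 2
  Position 14 ')': depth becomes 1
  Position 15 ')': depth becomes 0
  Position 16 '(': depth becomes 1
  Position 17 ')': depth becomes 0
  Position 18 '(': depth becomes 1
  Position 19 '(': depth becomes 2
  Position 20 '(': depth becomes 3
  Position 21 '(': depth becomes 4
  Position 22 ')': depth becomes 3
  Position 23 ')': depth becomes 2
  Position 24 ')': depth becomes 1
  Position 25 ')': depth becomes 0
Maximum depth reached: 4

4


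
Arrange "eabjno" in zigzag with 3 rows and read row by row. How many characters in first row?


Zigzag "eabjno" into 3 rows:
Placing characters:
  'e' => row 0
  'a' => row 1
  'b' => row 2
  'j' => row 1
  'n' => row 0
  'o' => row 1
Rows:
  Row 0: "en"
  Row 1: "ajo"
  Row 2: "b"
First row length: 2

2


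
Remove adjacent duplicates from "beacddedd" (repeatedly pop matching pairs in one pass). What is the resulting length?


Input: beacddedd
Stack-based adjacent duplicate removal:
  Read 'b': push. Stack: b
  Read 'e': push. Stack: be
  Read 'a': push. Stack: bea
  Read 'c': push. Stack: beac
  Read 'd': push. Stack: beacd
  Read 'd': matches stack top 'd' => pop. Stack: beac
  Read 'e': push. Stack: beace
  Read 'd': push. Stack: beaced
  Read 'd': matches stack top 'd' => pop. Stack: beace
Final stack: "beace" (length 5)

5


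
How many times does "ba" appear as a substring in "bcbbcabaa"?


Searching for "ba" in "bcbbcabaa"
Scanning each position:
  Position 0: "bc" => no
  Position 1: "cb" => no
  Position 2: "bb" => no
  Position 3: "bc" => no
  Position 4: "ca" => no
  Position 5: "ab" => no
  Position 6: "ba" => MATCH
  Position 7: "aa" => no
Total occurrences: 1

1


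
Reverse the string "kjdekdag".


Input: kjdekdag
Reading characters right to left:
  Position 7: 'g'
  Position 6: 'a'
  Position 5: 'd'
  Position 4: 'k'
  Position 3: 'e'
  Position 2: 'd'
  Position 1: 'j'
  Position 0: 'k'
Reversed: gadkedjk

gadkedjk


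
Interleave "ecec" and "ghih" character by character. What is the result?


Interleaving "ecec" and "ghih":
  Position 0: 'e' from first, 'g' from second => "eg"
  Position 1: 'c' from first, 'h' from second => "ch"
  Position 2: 'e' from first, 'i' from second => "ei"
  Position 3: 'c' from first, 'h' from second => "ch"
Result: egcheich

egcheich


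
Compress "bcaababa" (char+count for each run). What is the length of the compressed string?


Input: bcaababa
Runs:
  'b' x 1 => "b1"
  'c' x 1 => "c1"
  'a' x 2 => "a2"
  'b' x 1 => "b1"
  'a' x 1 => "a1"
  'b' x 1 => "b1"
  'a' x 1 => "a1"
Compressed: "b1c1a2b1a1b1a1"
Compressed length: 14

14


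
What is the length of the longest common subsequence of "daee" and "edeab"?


LCS of "daee" and "edeab"
DP table:
           e    d    e    a    b
      0    0    0    0    0    0
  d   0    0    1    1    1    1
  a   0    0    1    1    2    2
  e   0    1    1    2    2    2
  e   0    1    1    2    2    2
LCS length = dp[4][5] = 2

2


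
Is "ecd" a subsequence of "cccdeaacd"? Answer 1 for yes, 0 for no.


Check if "ecd" is a subsequence of "cccdeaacd"
Greedy scan:
  Position 0 ('c'): no match needed
  Position 1 ('c'): no match needed
  Position 2 ('c'): no match needed
  Position 3 ('d'): no match needed
  Position 4 ('e'): matches sub[0] = 'e'
  Position 5 ('a'): no match needed
  Position 6 ('a'): no match needed
  Position 7 ('c'): matches sub[1] = 'c'
  Position 8 ('d'): matches sub[2] = 'd'
All 3 characters matched => is a subsequence

1


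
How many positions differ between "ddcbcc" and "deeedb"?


Comparing "ddcbcc" and "deeedb" position by position:
  Position 0: 'd' vs 'd' => same
  Position 1: 'd' vs 'e' => DIFFER
  Position 2: 'c' vs 'e' => DIFFER
  Position 3: 'b' vs 'e' => DIFFER
  Position 4: 'c' vs 'd' => DIFFER
  Position 5: 'c' vs 'b' => DIFFER
Positions that differ: 5

5


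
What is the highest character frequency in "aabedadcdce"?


Input: aabedadcdce
Character counts:
  'a': 3
  'b': 1
  'c': 2
  'd': 3
  'e': 2
Maximum frequency: 3

3


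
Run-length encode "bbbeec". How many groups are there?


Input: bbbeec
Scanning for consecutive runs:
  Group 1: 'b' x 3 (positions 0-2)
  Group 2: 'e' x 2 (positions 3-4)
  Group 3: 'c' x 1 (positions 5-5)
Total groups: 3

3


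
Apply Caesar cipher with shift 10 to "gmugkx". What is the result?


Caesar cipher: shift "gmugkx" by 10
  'g' (pos 6) + 10 = pos 16 = 'q'
  'm' (pos 12) + 10 = pos 22 = 'w'
  'u' (pos 20) + 10 = pos 4 = 'e'
  'g' (pos 6) + 10 = pos 16 = 'q'
  'k' (pos 10) + 10 = pos 20 = 'u'
  'x' (pos 23) + 10 = pos 7 = 'h'
Result: qwequh

qwequh


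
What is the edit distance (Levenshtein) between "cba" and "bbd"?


Computing edit distance: "cba" -> "bbd"
DP table:
           b    b    d
      0    1    2    3
  c   1    1    2    3
  b   2    1    1    2
  a   3    2    2    2
Edit distance = dp[3][3] = 2

2


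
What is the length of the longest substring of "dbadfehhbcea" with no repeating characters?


Input: "dbadfehhbcea"
Sliding window (track last position of each char):
  Position 0 ('d'): window [0,0] length 1 -- new best
  Position 1 ('b'): window [0,1] length 2 -- new best
  Position 2 ('a'): window [0,2] length 3 -- new best
  Position 3 ('d'): repeat (last at 0), move window start to 1
  Position 3 ('d'): window [1,3] length 3
  Position 4 ('f'): window [1,4] length 4 -- new best
  Position 5 ('e'): window [1,5] length 5 -- new best
  Position 6 ('h'): window [1,6] length 6 -- new best
  Position 7 ('h'): repeat (last at 6), move window start to 7
  Position 7 ('h'): window [7,7] length 1
  Position 8 ('b'): window [7,8] length 2
  Position 9 ('c'): window [7,9] length 3
  Position 10 ('e'): window [7,10] length 4
  Position 11 ('a'): window [7,11] length 5
Longest substring with no repeats: "badfeh" with length 6

6


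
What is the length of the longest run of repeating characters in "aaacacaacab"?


Input: "aaacacaacab"
Scanning for longest run:
  Position 1 ('a'): continues run of 'a', length=2
  Position 2 ('a'): continues run of 'a', length=3
  Position 3 ('c'): new char, reset run to 1
  Position 4 ('a'): new char, reset run to 1
  Position 5 ('c'): new char, reset run to 1
  Position 6 ('a'): new char, reset run to 1
  Position 7 ('a'): continues run of 'a', length=2
  Position 8 ('c'): new char, reset run to 1
  Position 9 ('a'): new char, reset run to 1
  Position 10 ('b'): new char, reset run to 1
Longest run: 'a' with length 3

3


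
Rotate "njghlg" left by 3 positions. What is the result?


Input: "njghlg", rotate left by 3
First 3 characters: "njg"
Remaining characters: "hlg"
Concatenate remaining + first: "hlg" + "njg" = "hlgnjg"

hlgnjg


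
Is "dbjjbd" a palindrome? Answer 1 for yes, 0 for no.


Input: dbjjbd
Reversed: dbjjbd
  Compare pos 0 ('d') with pos 5 ('d'): match
  Compare pos 1 ('b') with pos 4 ('b'): match
  Compare pos 2 ('j') with pos 3 ('j'): match
Result: palindrome

1


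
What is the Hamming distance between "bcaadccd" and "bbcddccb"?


Comparing "bcaadccd" and "bbcddccb" position by position:
  Position 0: 'b' vs 'b' => same
  Position 1: 'c' vs 'b' => differ
  Position 2: 'a' vs 'c' => differ
  Position 3: 'a' vs 'd' => differ
  Position 4: 'd' vs 'd' => same
  Position 5: 'c' vs 'c' => same
  Position 6: 'c' vs 'c' => same
  Position 7: 'd' vs 'b' => differ
Total differences (Hamming distance): 4

4


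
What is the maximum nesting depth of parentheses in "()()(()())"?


Input: "()()(()())"
Tracking depth:
  Position 0 '(': depth becomes 1
  Position 1 ')': depth becomes 0
  Position 2 '(': depth becomes 1
  Position 3 ')': depth becomes 0
  Position 4 '(': depth becomes 1
  Position 5 '(': depth becomes 2
  Position 6 ')': depth becomes 1
  Position 7 '(': depth becomes 2
  Position 8 ')': depth becomes 1
  Position 9 ')': depth becomes 0
Maximum depth reached: 2

2


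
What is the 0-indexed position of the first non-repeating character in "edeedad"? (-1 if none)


Input: edeedad
Character frequencies:
  'a': 1
  'd': 3
  'e': 3
Scanning left to right for freq == 1:
  Position 0 ('e'): freq=3, skip
  Position 1 ('d'): freq=3, skip
  Position 2 ('e'): freq=3, skip
  Position 3 ('e'): freq=3, skip
  Position 4 ('d'): freq=3, skip
  Position 5 ('a'): unique! => answer = 5

5


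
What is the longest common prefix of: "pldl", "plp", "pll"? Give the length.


Words: pldl, plp, pll
  Position 0: all 'p' => match
  Position 1: all 'l' => match
  Position 2: ('d', 'p', 'l') => mismatch, stop
LCP = "pl" (length 2)

2


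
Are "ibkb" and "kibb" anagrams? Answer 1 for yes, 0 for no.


Strings: "ibkb", "kibb"
Sorted first:  bbik
Sorted second: bbik
Sorted forms match => anagrams

1


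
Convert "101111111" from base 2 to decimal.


Input: "101111111" in base 2
Positional expansion:
  Digit '1' (value 1) x 2^8 = 256
  Digit '0' (value 0) x 2^7 = 0
  Digit '1' (value 1) x 2^6 = 64
  Digit '1' (value 1) x 2^5 = 32
  Digit '1' (value 1) x 2^4 = 16
  Digit '1' (value 1) x 2^3 = 8
  Digit '1' (value 1) x 2^2 = 4
  Digit '1' (value 1) x 2^1 = 2
  Digit '1' (value 1) x 2^0 = 1
Sum = 383

383


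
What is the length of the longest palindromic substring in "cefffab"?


Input: "cefffab"
Checking substrings for palindromes:
  [2:5] "fff" (len 3) => palindrome
  [2:4] "ff" (len 2) => palindrome
  [3:5] "ff" (len 2) => palindrome
Longest palindromic substring: "fff" with length 3

3


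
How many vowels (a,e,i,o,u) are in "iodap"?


Input: iodap
Checking each character:
  'i' at position 0: vowel (running total: 1)
  'o' at position 1: vowel (running total: 2)
  'd' at position 2: consonant
  'a' at position 3: vowel (running total: 3)
  'p' at position 4: consonant
Total vowels: 3

3


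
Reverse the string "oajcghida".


Input: oajcghida
Reading characters right to left:
  Position 8: 'a'
  Position 7: 'd'
  Position 6: 'i'
  Position 5: 'h'
  Position 4: 'g'
  Position 3: 'c'
  Position 2: 'j'
  Position 1: 'a'
  Position 0: 'o'
Reversed: adihgcjao

adihgcjao


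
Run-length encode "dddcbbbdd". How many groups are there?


Input: dddcbbbdd
Scanning for consecutive runs:
  Group 1: 'd' x 3 (positions 0-2)
  Group 2: 'c' x 1 (positions 3-3)
  Group 3: 'b' x 3 (positions 4-6)
  Group 4: 'd' x 2 (positions 7-8)
Total groups: 4

4


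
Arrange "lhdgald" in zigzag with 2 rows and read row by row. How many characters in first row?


Zigzag "lhdgald" into 2 rows:
Placing characters:
  'l' => row 0
  'h' => row 1
  'd' => row 0
  'g' => row 1
  'a' => row 0
  'l' => row 1
  'd' => row 0
Rows:
  Row 0: "ldad"
  Row 1: "hgl"
First row length: 4

4


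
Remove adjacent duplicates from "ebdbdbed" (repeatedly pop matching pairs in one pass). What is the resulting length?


Input: ebdbdbed
Stack-based adjacent duplicate removal:
  Read 'e': push. Stack: e
  Read 'b': push. Stack: eb
  Read 'd': push. Stack: ebd
  Read 'b': push. Stack: ebdb
  Read 'd': push. Stack: ebdbd
  Read 'b': push. Stack: ebdbdb
  Read 'e': push. Stack: ebdbdbe
  Read 'd': push. Stack: ebdbdbed
Final stack: "ebdbdbed" (length 8)

8


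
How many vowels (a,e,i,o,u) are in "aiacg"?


Input: aiacg
Checking each character:
  'a' at position 0: vowel (running total: 1)
  'i' at position 1: vowel (running total: 2)
  'a' at position 2: vowel (running total: 3)
  'c' at position 3: consonant
  'g' at position 4: consonant
Total vowels: 3

3


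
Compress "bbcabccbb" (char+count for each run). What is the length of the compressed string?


Input: bbcabccbb
Runs:
  'b' x 2 => "b2"
  'c' x 1 => "c1"
  'a' x 1 => "a1"
  'b' x 1 => "b1"
  'c' x 2 => "c2"
  'b' x 2 => "b2"
Compressed: "b2c1a1b1c2b2"
Compressed length: 12

12


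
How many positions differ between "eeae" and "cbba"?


Comparing "eeae" and "cbba" position by position:
  Position 0: 'e' vs 'c' => DIFFER
  Position 1: 'e' vs 'b' => DIFFER
  Position 2: 'a' vs 'b' => DIFFER
  Position 3: 'e' vs 'a' => DIFFER
Positions that differ: 4

4


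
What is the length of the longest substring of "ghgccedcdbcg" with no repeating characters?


Input: "ghgccedcdbcg"
Sliding window (track last position of each char):
  Position 0 ('g'): window [0,0] length 1 -- new best
  Position 1 ('h'): window [0,1] length 2 -- new best
  Position 2 ('g'): repeat (last at 0), move window start to 1
  Position 2 ('g'): window [1,2] length 2
  Position 3 ('c'): window [1,3] length 3 -- new best
  Position 4 ('c'): repeat (last at 3), move window start to 4
  Position 4 ('c'): window [4,4] length 1
  Position 5 ('e'): window [4,5] length 2
  Position 6 ('d'): window [4,6] length 3
  Position 7 ('c'): repeat (last at 4), move window start to 5
  Position 7 ('c'): window [5,7] length 3
  Position 8 ('d'): repeat (last at 6), move window start to 7
  Position 8 ('d'): window [7,8] length 2
  Position 9 ('b'): window [7,9] length 3
  Position 10 ('c'): repeat (last at 7), move window start to 8
  Position 10 ('c'): window [8,10] length 3
  Position 11 ('g'): window [8,11] length 4 -- new best
Longest substring with no repeats: "dbcg" with length 4

4


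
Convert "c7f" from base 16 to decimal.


Input: "c7f" in base 16
Positional expansion:
  Digit 'c' (value 12) x 16^2 = 3072
  Digit '7' (value 7) x 16^1 = 112
  Digit 'f' (value 15) x 16^0 = 15
Sum = 3199

3199


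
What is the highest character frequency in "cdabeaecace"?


Input: cdabeaecace
Character counts:
  'a': 3
  'b': 1
  'c': 3
  'd': 1
  'e': 3
Maximum frequency: 3

3


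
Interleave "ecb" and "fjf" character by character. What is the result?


Interleaving "ecb" and "fjf":
  Position 0: 'e' from first, 'f' from second => "ef"
  Position 1: 'c' from first, 'j' from second => "cj"
  Position 2: 'b' from first, 'f' from second => "bf"
Result: efcjbf

efcjbf


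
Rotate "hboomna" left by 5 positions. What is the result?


Input: "hboomna", rotate left by 5
First 5 characters: "hboom"
Remaining characters: "na"
Concatenate remaining + first: "na" + "hboom" = "nahboom"

nahboom


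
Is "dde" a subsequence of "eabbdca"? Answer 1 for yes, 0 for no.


Check if "dde" is a subsequence of "eabbdca"
Greedy scan:
  Position 0 ('e'): no match needed
  Position 1 ('a'): no match needed
  Position 2 ('b'): no match needed
  Position 3 ('b'): no match needed
  Position 4 ('d'): matches sub[0] = 'd'
  Position 5 ('c'): no match needed
  Position 6 ('a'): no match needed
Only matched 1/3 characters => not a subsequence

0


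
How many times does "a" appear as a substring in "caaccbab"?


Searching for "a" in "caaccbab"
Scanning each position:
  Position 0: "c" => no
  Position 1: "a" => MATCH
  Position 2: "a" => MATCH
  Position 3: "c" => no
  Position 4: "c" => no
  Position 5: "b" => no
  Position 6: "a" => MATCH
  Position 7: "b" => no
Total occurrences: 3

3


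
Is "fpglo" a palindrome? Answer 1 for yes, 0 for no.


Input: fpglo
Reversed: olgpf
  Compare pos 0 ('f') with pos 4 ('o'): MISMATCH
  Compare pos 1 ('p') with pos 3 ('l'): MISMATCH
Result: not a palindrome

0


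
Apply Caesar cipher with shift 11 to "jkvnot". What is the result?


Caesar cipher: shift "jkvnot" by 11
  'j' (pos 9) + 11 = pos 20 = 'u'
  'k' (pos 10) + 11 = pos 21 = 'v'
  'v' (pos 21) + 11 = pos 6 = 'g'
  'n' (pos 13) + 11 = pos 24 = 'y'
  'o' (pos 14) + 11 = pos 25 = 'z'
  't' (pos 19) + 11 = pos 4 = 'e'
Result: uvgyze

uvgyze


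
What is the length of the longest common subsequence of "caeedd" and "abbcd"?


LCS of "caeedd" and "abbcd"
DP table:
           a    b    b    c    d
      0    0    0    0    0    0
  c   0    0    0    0    1    1
  a   0    1    1    1    1    1
  e   0    1    1    1    1    1
  e   0    1    1    1    1    1
  d   0    1    1    1    1    2
  d   0    1    1    1    1    2
LCS length = dp[6][5] = 2

2


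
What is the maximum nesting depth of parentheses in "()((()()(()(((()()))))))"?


Input: "()((()()(()(((()()))))))"
Tracking depth:
  Position 0 '(': depth becomes 1
  Position 1 ')': depth becomes 0
  Position 2 '(': depth becomes 1
  Position 3 '(': depth becomes 2
  Position 4 '(': depth becomes 3
  Position 5 ')': depth becomes 2
  Position 6 '(': depth becomes 3
  Position 7 ')': depth becomes 2
  Position 8 '(': depth becomes 3
  Position 9 '(': depth becomes 4
  Position 10 ')': depth becomes 3
  Position 11 '(': depth becomes 4
  Position 12 '(': depth becomes 5
  Position 13 '(': depth becomes 6
  Position 14 '(': depth becomes 7
  Position 15 ')': depth becomes 6
  Position 16 '(': depth becomes 7
  Position 17 ')': depth becomes 6
  Position 18 ')': depth becomes 5
  Position 19 ')': depth becomes 4
  Position 20 ')': depth becomes 3
  Position 21 ')': depth becomes 2
  Position 22 ')': depth becomes 1
  Position 23 ')': depth becomes 0
Maximum depth reached: 7

7


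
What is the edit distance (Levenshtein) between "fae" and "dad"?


Computing edit distance: "fae" -> "dad"
DP table:
           d    a    d
      0    1    2    3
  f   1    1    2    3
  a   2    2    1    2
  e   3    3    2    2
Edit distance = dp[3][3] = 2

2


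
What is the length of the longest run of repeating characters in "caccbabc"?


Input: "caccbabc"
Scanning for longest run:
  Position 1 ('a'): new char, reset run to 1
  Position 2 ('c'): new char, reset run to 1
  Position 3 ('c'): continues run of 'c', length=2
  Position 4 ('b'): new char, reset run to 1
  Position 5 ('a'): new char, reset run to 1
  Position 6 ('b'): new char, reset run to 1
  Position 7 ('c'): new char, reset run to 1
Longest run: 'c' with length 2

2


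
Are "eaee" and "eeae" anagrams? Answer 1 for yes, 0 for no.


Strings: "eaee", "eeae"
Sorted first:  aeee
Sorted second: aeee
Sorted forms match => anagrams

1


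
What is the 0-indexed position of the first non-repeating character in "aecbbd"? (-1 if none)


Input: aecbbd
Character frequencies:
  'a': 1
  'b': 2
  'c': 1
  'd': 1
  'e': 1
Scanning left to right for freq == 1:
  Position 0 ('a'): unique! => answer = 0

0


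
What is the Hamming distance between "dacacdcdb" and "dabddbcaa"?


Comparing "dacacdcdb" and "dabddbcaa" position by position:
  Position 0: 'd' vs 'd' => same
  Position 1: 'a' vs 'a' => same
  Position 2: 'c' vs 'b' => differ
  Position 3: 'a' vs 'd' => differ
  Position 4: 'c' vs 'd' => differ
  Position 5: 'd' vs 'b' => differ
  Position 6: 'c' vs 'c' => same
  Position 7: 'd' vs 'a' => differ
  Position 8: 'b' vs 'a' => differ
Total differences (Hamming distance): 6

6
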